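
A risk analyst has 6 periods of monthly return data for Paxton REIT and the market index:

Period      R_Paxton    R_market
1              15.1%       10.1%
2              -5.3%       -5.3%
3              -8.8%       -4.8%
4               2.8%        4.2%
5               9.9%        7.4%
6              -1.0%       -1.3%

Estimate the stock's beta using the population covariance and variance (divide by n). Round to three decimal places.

1.371

Mean R_i = (15.1 − 5.3 − 8.8 + 2.8 + 9.9 − 1.0) / 6 = 2.1167%
Mean R_m = (10.1 − 5.3 − 4.8 + 4.2 + 7.4 − 1.3) / 6 = 1.7167%
Σ(R_i − R̄_i)(R_m − R̄_m) = 287.3583  ⇒  Cov = 287.3583 / 6 = 47.8931
Σ(R_m − R̄_m)² = 209.5483  ⇒  Var(R_m) = 209.5483 / 6 = 34.9247
β = Cov / Var(R_m) = 47.8931 / 34.9247 = 1.3713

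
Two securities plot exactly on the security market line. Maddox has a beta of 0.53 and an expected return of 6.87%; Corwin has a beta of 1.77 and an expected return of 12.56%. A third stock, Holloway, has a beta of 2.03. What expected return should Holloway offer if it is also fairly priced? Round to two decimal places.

MRP (SML slope) = (12.56% − 6.87%) / (1.77 − 0.53) = 5.69% / 1.24 = 4.5887%
R_f (intercept) = 6.87% − 0.53 × 4.5887% = 4.4380%
E(R_Holloway) = R_f + β × MRP = 4.4380% + 2.03 × 4.5887% = 13.75%

13.75%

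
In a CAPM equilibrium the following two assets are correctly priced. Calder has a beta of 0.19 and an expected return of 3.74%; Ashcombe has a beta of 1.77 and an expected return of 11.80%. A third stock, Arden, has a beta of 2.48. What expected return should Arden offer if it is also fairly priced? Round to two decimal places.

MRP (SML slope) = (11.80% − 3.74%) / (1.77 − 0.19) = 8.06% / 1.58 = 5.1013%
R_f (intercept) = 3.74% − 0.19 × 5.1013% = 2.7708%
E(R_Arden) = R_f + β × MRP = 2.7708% + 2.48 × 5.1013% = 15.42%

15.42%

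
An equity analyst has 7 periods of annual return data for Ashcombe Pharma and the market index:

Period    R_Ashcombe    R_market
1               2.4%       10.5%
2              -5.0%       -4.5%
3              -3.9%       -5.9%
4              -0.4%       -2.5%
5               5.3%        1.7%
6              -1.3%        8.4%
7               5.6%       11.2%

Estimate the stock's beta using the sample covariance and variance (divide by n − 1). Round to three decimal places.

Mean R_i = (2.4 − 5.0 − 3.9 − 0.4 + 5.3 − 1.3 + 5.6) / 7 = 0.3857%
Mean R_m = (10.5 − 4.5 − 5.9 − 2.5 + 1.7 + 8.4 + 11.2) / 7 = 2.7000%
Σ(R_i − R̄_i)(R_m − R̄_m) = 125.2300  ⇒  Cov = 125.2300 / 6 = 20.8717
Σ(R_m − R̄_m)² = 319.4200  ⇒  Var(R_m) = 319.4200 / 6 = 53.2367
β = Cov / Var(R_m) = 20.8717 / 53.2367 = 0.3921

0.392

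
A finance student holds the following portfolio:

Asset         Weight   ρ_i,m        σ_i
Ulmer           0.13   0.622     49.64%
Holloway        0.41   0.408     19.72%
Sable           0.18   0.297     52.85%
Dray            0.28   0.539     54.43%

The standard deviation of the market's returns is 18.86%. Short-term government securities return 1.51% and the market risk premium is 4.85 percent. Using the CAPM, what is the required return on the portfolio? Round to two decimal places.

6.23%

β_Ulmer = 0.622 × 49.64% / 18.86% = 1.6371
β_Holloway = 0.408 × 19.72% / 18.86% = 0.4266
β_Sable = 0.297 × 52.85% / 18.86% = 0.8323
β_Dray = 0.539 × 54.43% / 18.86% = 1.5556
β_P = Σ w_i β_i = 0.13×1.6371 + 0.41×0.4266 + 0.18×0.8323 + 0.28×1.5556 = 0.9731
E(R_P) = R_f + β_P × MRP = 1.51% + 0.9731 × 4.85% = 6.23%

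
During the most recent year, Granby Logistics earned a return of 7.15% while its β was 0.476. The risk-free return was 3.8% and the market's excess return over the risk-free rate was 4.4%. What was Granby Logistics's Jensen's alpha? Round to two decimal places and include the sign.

+1.26%

CAPM benchmark = R_f + β(R_m − R_f) = 3.8% + 0.476 × 4.4% = 5.8944%
α = actual − benchmark = 7.15% − 5.8944% = +1.26%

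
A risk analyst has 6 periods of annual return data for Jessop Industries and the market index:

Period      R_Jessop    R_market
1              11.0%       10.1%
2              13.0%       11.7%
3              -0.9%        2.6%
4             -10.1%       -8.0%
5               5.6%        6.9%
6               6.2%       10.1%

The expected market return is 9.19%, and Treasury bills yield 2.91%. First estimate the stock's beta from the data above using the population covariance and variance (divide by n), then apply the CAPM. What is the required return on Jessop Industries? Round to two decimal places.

9.91%

Mean R_i = (11.0 + 13.0 − 0.9 − 10.1 + 5.6 + 6.2) / 6 = 4.1333%
Mean R_m = (10.1 + 11.7 + 2.6 − 8.0 + 6.9 + 10.1) / 6 = 5.5667%
Σ(R_i − R̄_i)(R_m − R̄_m) = 304.8667  ⇒  Cov = 304.8667 / 6 = 50.8111
Σ(R_m − R̄_m)² = 273.3533  ⇒  Var(R_m) = 273.3533 / 6 = 45.5589
β = Cov / Var(R_m) = 50.8111 / 45.5589 = 1.1153
MRP = 9.19% − 2.91% = 6.28%
E(R) = R_f + β × MRP = 2.91% + 1.1153 × 6.28% = 9.91%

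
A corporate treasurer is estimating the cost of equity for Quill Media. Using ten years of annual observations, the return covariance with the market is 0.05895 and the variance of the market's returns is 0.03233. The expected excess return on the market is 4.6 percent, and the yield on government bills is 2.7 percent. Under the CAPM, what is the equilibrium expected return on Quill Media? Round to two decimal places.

β = Cov(R_i, R_m) / Var(R_m) = 0.05895 / 0.03233 = 1.8234
E(R) = R_f + β × MRP = 2.7% + 1.8234 × 4.6% = 11.09%

11.09%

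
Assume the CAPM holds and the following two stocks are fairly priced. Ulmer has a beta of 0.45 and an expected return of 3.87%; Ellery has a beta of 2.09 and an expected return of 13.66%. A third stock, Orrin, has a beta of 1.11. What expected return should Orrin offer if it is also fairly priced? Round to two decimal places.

7.81%

MRP (SML slope) = (13.66% − 3.87%) / (2.09 − 0.45) = 9.79% / 1.64 = 5.9695%
R_f (intercept) = 3.87% − 0.45 × 5.9695% = 1.1837%
E(R_Orrin) = R_f + β × MRP = 1.1837% + 1.11 × 5.9695% = 7.81%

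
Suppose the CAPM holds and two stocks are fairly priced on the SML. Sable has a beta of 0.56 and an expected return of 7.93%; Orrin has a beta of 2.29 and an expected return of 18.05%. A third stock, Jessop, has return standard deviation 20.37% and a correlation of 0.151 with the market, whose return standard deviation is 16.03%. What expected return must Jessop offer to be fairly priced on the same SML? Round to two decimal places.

5.78%

MRP = (18.05% − 7.93%) / (2.29 − 0.56) = 5.8497%
R_f = 7.93% − 0.56 × 5.8497% = 4.6542%
β_Jessop = ρ·σ_i/σ_m = 0.151 × 20.37 / 16.03 = 0.1919
E(R_Jessop) = R_f + β × MRP = 4.6542% + 0.1919 × 5.8497% = 5.78%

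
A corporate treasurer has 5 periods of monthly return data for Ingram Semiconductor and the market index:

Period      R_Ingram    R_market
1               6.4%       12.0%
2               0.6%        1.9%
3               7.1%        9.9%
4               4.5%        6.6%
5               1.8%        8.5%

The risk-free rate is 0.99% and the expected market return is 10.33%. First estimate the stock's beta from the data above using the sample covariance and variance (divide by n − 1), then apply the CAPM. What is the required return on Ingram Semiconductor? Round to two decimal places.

Mean R_i = (6.4 + 0.6 + 7.1 + 4.5 + 1.8) / 5 = 4.0800%
Mean R_m = (12.0 + 1.9 + 9.9 + 6.6 + 8.5) / 5 = 7.7800%
Σ(R_i − R̄_i)(R_m − R̄_m) = 34.5180  ⇒  Cov = 34.5180 / 4 = 8.6295
Σ(R_m − R̄_m)² = 58.7880  ⇒  Var(R_m) = 58.7880 / 4 = 14.6970
β = Cov / Var(R_m) = 8.6295 / 14.6970 = 0.5872
MRP = 10.33% − 0.99% = 9.34%
E(R) = R_f + β × MRP = 0.99% + 0.5872 × 9.34% = 6.47%

6.47%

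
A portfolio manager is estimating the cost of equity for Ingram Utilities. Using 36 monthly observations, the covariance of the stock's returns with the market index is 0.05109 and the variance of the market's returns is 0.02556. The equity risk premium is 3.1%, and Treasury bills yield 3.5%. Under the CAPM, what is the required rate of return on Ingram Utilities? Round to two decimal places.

β = Cov(R_i, R_m) / Var(R_m) = 0.05109 / 0.02556 = 1.9988
E(R) = R_f + β × MRP = 3.5% + 1.9988 × 3.1% = 9.70%

9.70%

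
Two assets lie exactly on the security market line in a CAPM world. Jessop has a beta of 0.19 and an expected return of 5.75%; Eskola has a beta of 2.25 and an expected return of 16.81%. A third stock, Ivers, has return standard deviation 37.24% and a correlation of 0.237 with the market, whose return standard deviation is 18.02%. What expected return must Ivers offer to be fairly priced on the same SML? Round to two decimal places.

MRP = (16.81% − 5.75%) / (2.25 − 0.19) = 5.3689%
R_f = 5.75% − 0.19 × 5.3689% = 4.7299%
β_Ivers = ρ·σ_i/σ_m = 0.237 × 37.24 / 18.02 = 0.4898
E(R_Ivers) = R_f + β × MRP = 4.7299% + 0.4898 × 5.3689% = 7.36%

7.36%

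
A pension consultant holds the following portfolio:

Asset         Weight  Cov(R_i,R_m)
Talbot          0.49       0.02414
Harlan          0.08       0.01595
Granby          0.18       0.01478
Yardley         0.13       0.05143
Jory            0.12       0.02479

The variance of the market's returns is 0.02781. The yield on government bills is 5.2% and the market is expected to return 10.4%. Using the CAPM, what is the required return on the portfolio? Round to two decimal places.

β_Talbot = 0.02414 / 0.02781 = 0.8680
β_Harlan = 0.01595 / 0.02781 = 0.5735
β_Granby = 0.01478 / 0.02781 = 0.5315
β_Yardley = 0.05143 / 0.02781 = 1.8493
β_Jory = 0.02479 / 0.02781 = 0.8914
β_P = Σ w_i β_i = 0.49×0.8680 + 0.08×0.5735 + 0.18×0.5315 + 0.13×1.8493 + 0.12×0.8914 = 0.9142
MRP = 10.4% − 5.2% = 5.20%
E(R_P) = R_f + β_P × MRP = 5.2% + 0.9142 × 5.2% = 9.95%

9.95%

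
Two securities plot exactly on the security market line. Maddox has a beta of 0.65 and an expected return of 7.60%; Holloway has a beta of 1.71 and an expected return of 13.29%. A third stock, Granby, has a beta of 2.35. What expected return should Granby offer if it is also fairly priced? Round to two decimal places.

MRP (SML slope) = (13.29% − 7.60%) / (1.71 − 0.65) = 5.69% / 1.06 = 5.3679%
R_f (intercept) = 7.60% − 0.65 × 5.3679% = 4.1109%
E(R_Granby) = R_f + β × MRP = 4.1109% + 2.35 × 5.3679% = 16.73%

16.73%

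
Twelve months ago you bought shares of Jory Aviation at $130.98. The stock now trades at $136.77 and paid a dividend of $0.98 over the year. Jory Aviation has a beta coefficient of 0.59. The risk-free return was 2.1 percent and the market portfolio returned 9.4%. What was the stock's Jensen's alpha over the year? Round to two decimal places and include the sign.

Realised HPR = (P1 + D1 − P0) / P0 = (136.77 + 0.98 − 130.98) / 130.98 = 6.77 / 130.98 = 5.1687%
MRP = 9.4% − 2.1% = 7.30%
CAPM required = R_f + β·MRP = 2.1% + 0.59 × 7.3% = 6.4070%
α = realised − required = 5.1687% − 6.4070% = -1.24%

-1.24%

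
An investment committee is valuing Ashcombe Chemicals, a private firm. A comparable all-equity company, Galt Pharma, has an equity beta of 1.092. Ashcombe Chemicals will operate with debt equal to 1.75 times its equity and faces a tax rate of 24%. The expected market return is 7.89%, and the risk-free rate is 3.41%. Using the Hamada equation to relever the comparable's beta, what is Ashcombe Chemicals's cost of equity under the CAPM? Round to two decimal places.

14.81%

β_L = β_U × [1 + (1 − t)(D/E)] = 1.092 × [1 + (1 − 0.24) × 1.75]
    = 1.092 × [1 + 0.76 × 1.75] = 1.092 × 2.3300 = 2.5444
MRP = 7.89% − 3.41% = 4.48%
E(R) = R_f + β_L × MRP = 3.41% + 2.5444 × 4.48% = 14.81%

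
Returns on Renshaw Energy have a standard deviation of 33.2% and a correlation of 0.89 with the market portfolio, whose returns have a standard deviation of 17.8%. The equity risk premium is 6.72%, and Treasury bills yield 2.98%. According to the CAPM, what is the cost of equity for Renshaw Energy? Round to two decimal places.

β = ρ × σ_i / σ_m = 0.89 × 33.2% / 17.8% = 1.6600
E(R) = 2.98% + 1.6600 × 6.72% = 14.14%

14.14%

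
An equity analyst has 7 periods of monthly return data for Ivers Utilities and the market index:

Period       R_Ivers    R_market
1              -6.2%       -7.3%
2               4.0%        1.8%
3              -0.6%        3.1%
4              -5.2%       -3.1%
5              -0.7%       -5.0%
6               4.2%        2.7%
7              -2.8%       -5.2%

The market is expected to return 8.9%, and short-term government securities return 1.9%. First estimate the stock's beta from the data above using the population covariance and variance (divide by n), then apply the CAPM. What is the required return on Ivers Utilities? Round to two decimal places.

7.11%

Mean R_i = (-6.2 + 4.0 − 0.6 − 5.2 − 0.7 + 4.2 − 2.8) / 7 = -1.0429%
Mean R_m = (-7.3 + 1.8 + 3.1 − 3.1 − 5.0 + 2.7 − 5.2) / 7 = -1.8571%
Σ(R_i − R̄_i)(R_m − R̄_m) = 82.5629  ⇒  Cov = 82.5629 / 7 = 11.7947
Σ(R_m − R̄_m)² = 110.9371  ⇒  Var(R_m) = 110.9371 / 7 = 15.8482
β = Cov / Var(R_m) = 11.7947 / 15.8482 = 0.7442
MRP = 8.9% − 1.9% = 7.00%
E(R) = R_f + β × MRP = 1.9% + 0.7442 × 7.0% = 7.11%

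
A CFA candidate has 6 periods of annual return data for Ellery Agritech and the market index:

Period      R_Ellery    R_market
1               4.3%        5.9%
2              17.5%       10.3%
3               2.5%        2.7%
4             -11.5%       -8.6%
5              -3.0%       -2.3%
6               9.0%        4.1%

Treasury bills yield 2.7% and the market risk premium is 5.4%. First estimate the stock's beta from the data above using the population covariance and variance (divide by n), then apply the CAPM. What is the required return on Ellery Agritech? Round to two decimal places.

10.49%

Mean R_i = (4.3 + 17.5 + 2.5 − 11.5 − 3.0 + 9.0) / 6 = 3.1333%
Mean R_m = (5.9 + 10.3 + 2.7 − 8.6 − 2.3 + 4.1) / 6 = 2.0167%
Σ(R_i − R̄_i)(R_m − R̄_m) = 317.1567  ⇒  Cov = 317.1567 / 6 = 52.8595
Σ(R_m − R̄_m)² = 219.8483  ⇒  Var(R_m) = 219.8483 / 6 = 36.6414
β = Cov / Var(R_m) = 52.8595 / 36.6414 = 1.4426
E(R) = R_f + β × MRP = 2.7% + 1.4426 × 5.4% = 10.49%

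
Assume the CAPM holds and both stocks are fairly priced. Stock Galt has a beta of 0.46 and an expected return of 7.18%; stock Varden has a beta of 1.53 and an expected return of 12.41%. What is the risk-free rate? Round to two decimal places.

4.93%

Both satisfy E(R) = R_f + β·MRP, so the slope of the SML is
MRP = (12.41% − 7.18%) / (1.53 − 0.46) = 5.23% / 1.07 = 4.8879%
R_f = E(R_Galt) − β_Galt·MRP = 7.18% − 0.46 × 4.8879% = 4.9316%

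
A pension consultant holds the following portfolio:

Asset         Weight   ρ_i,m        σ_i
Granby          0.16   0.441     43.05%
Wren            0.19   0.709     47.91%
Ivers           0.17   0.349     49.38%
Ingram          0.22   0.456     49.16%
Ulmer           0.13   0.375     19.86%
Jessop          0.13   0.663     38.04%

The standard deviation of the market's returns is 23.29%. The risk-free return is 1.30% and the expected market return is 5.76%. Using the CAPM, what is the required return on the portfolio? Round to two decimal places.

5.44%

β_Granby = 0.441 × 43.05% / 23.29% = 0.8152
β_Wren = 0.709 × 47.91% / 23.29% = 1.4585
β_Ivers = 0.349 × 49.38% / 23.29% = 0.7400
β_Ingram = 0.456 × 49.16% / 23.29% = 0.9625
β_Ulmer = 0.375 × 19.86% / 23.29% = 0.3198
β_Jessop = 0.663 × 38.04% / 23.29% = 1.0829
β_P = Σ w_i β_i = 0.16×0.8152 + 0.19×1.4585 + 0.17×0.7400 + 0.22×0.9625 + 0.13×0.3198 + 0.13×1.0829 = 0.9274
MRP = 5.76% − 1.30% = 4.46%
E(R_P) = R_f + β_P × MRP = 1.30% + 0.9274 × 4.46% = 5.44%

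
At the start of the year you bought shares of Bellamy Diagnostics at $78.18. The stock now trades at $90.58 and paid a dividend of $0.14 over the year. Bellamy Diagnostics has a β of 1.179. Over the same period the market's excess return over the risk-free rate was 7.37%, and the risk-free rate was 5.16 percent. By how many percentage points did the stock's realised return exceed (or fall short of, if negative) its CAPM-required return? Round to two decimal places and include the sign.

Realised HPR = (P1 + D1 − P0) / P0 = (90.58 + 0.14 − 78.18) / 78.18 = 12.54 / 78.18 = 16.0399%
CAPM required = R_f + β·MRP = 5.16% + 1.179 × 7.37% = 13.84923%
α = realised − required = 16.0399% − 13.84923% = +2.19%

+2.19%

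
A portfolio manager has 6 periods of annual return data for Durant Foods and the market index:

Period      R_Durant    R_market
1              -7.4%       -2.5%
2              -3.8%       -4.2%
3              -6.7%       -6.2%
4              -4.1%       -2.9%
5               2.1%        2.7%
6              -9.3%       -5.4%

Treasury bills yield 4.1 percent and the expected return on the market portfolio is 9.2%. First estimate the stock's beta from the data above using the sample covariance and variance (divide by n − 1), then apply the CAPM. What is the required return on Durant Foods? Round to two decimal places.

9.57%

Mean R_i = (-7.4 − 3.8 − 6.7 − 4.1 + 2.1 − 9.3) / 6 = -4.8667%
Mean R_m = (-2.5 − 4.2 − 6.2 − 2.9 + 2.7 − 5.4) / 6 = -3.0833%
Σ(R_i − R̄_i)(R_m − R̄_m) = 53.7467  ⇒  Cov = 53.7467 / 5 = 10.7493
Σ(R_m − R̄_m)² = 50.1483  ⇒  Var(R_m) = 50.1483 / 5 = 10.0297
β = Cov / Var(R_m) = 10.7493 / 10.0297 = 1.0717
MRP = 9.2% − 4.1% = 5.10%
E(R) = R_f + β × MRP = 4.1% + 1.0717 × 5.1% = 9.57%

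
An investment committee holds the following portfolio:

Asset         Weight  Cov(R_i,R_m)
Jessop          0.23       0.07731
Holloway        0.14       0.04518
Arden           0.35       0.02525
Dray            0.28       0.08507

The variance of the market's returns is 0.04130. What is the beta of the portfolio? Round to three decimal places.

1.374

β_Jessop = 0.07731 / 0.04130 = 1.8719
β_Holloway = 0.04518 / 0.04130 = 1.0939
β_Arden = 0.02525 / 0.04130 = 0.6114
β_Dray = 0.08507 / 0.04130 = 2.0598
β_P = Σ w_i β_i = 0.23×1.8719 + 0.14×1.0939 + 0.35×0.6114 + 0.28×2.0598 = 1.3744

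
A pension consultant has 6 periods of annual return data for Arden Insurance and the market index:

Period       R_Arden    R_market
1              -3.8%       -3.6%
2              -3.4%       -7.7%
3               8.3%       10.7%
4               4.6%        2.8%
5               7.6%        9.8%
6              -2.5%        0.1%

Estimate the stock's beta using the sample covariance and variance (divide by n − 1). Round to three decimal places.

0.729

Mean R_i = (-3.8 − 3.4 + 8.3 + 4.6 + 7.6 − 2.5) / 6 = 1.8000%
Mean R_m = (-3.6 − 7.7 + 10.7 + 2.8 + 9.8 + 0.1) / 6 = 2.0167%
Σ(R_i − R̄_i)(R_m − R̄_m) = 194.0000  ⇒  Cov = 194.0000 / 5 = 38.8000
Σ(R_m − R̄_m)² = 266.2283  ⇒  Var(R_m) = 266.2283 / 5 = 53.2457
β = Cov / Var(R_m) = 38.8000 / 53.2457 = 0.7287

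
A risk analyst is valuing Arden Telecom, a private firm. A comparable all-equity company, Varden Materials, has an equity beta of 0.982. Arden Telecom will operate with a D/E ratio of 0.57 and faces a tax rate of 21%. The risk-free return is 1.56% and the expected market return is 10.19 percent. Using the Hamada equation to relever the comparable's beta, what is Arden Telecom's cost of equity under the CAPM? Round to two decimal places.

β_L = β_U × [1 + (1 − t)(D/E)] = 0.982 × [1 + (1 − 0.21) × 0.57]
    = 0.982 × [1 + 0.79 × 0.57] = 0.982 × 1.4503 = 1.4242
MRP = 10.19% − 1.56% = 8.63%
E(R) = R_f + β_L × MRP = 1.56% + 1.4242 × 8.63% = 13.85%

13.85%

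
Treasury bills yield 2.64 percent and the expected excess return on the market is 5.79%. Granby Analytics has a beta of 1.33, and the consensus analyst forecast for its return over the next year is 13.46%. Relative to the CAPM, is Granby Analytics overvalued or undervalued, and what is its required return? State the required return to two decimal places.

Undervalued; required return 10.34%

Required return = R_f + β·MRP = 2.64% + 1.33 × 5.79% = 10.34%
Forecast 13.46% > required 10.34% → the stock plots above the SML → undervalued.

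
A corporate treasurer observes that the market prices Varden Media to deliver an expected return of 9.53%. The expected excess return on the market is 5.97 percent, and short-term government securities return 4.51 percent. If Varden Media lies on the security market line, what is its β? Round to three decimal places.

0.841

β = (E(R) − R_f) / MRP = (9.53% − 4.51%) / 5.97% = 5.02% / 5.97% = 0.841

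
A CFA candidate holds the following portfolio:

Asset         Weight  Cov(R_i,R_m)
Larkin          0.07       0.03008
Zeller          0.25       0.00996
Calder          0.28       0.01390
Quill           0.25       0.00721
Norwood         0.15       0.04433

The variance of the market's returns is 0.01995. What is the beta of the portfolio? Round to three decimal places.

0.849

β_Larkin = 0.03008 / 0.01995 = 1.5078
β_Zeller = 0.00996 / 0.01995 = 0.4992
β_Calder = 0.01390 / 0.01995 = 0.6967
β_Quill = 0.00721 / 0.01995 = 0.3614
β_Norwood = 0.04433 / 0.01995 = 2.2221
β_P = Σ w_i β_i = 0.07×1.5078 + 0.25×0.4992 + 0.28×0.6967 + 0.25×0.3614 + 0.15×2.2221 = 0.8491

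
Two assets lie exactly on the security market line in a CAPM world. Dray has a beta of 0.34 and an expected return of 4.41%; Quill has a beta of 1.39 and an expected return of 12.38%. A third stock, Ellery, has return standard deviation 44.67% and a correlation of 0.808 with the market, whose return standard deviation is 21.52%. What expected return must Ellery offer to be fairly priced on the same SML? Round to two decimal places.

14.56%

MRP = (12.38% − 4.41%) / (1.39 − 0.34) = 7.5905%
R_f = 4.41% − 0.34 × 7.5905% = 1.8292%
β_Ellery = ρ·σ_i/σ_m = 0.808 × 44.67 / 21.52 = 1.6772
E(R_Ellery) = R_f + β × MRP = 1.8292% + 1.6772 × 7.5905% = 14.56%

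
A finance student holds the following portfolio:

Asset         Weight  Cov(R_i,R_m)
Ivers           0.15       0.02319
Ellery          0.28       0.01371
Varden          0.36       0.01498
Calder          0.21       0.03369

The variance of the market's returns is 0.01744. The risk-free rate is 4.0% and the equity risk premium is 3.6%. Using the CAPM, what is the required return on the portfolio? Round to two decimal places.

β_Ivers = 0.02319 / 0.01744 = 1.3297
β_Ellery = 0.01371 / 0.01744 = 0.7861
β_Varden = 0.01498 / 0.01744 = 0.8589
β_Calder = 0.03369 / 0.01744 = 1.9318
β_P = Σ w_i β_i = 0.15×1.3297 + 0.28×0.7861 + 0.36×0.8589 + 0.21×1.9318 = 1.1344
E(R_P) = R_f + β_P × MRP = 4.0% + 1.1344 × 3.6% = 8.08%

8.08%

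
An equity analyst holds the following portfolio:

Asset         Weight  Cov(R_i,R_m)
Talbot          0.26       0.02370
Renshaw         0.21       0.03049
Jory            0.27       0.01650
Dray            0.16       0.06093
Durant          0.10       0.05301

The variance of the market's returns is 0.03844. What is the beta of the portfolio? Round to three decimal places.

β_Talbot = 0.02370 / 0.03844 = 0.6165
β_Renshaw = 0.03049 / 0.03844 = 0.7932
β_Jory = 0.01650 / 0.03844 = 0.4292
β_Dray = 0.06093 / 0.03844 = 1.5851
β_Durant = 0.05301 / 0.03844 = 1.3790
β_P = Σ w_i β_i = 0.26×0.6165 + 0.21×0.7932 + 0.27×0.4292 + 0.16×1.5851 + 0.10×1.3790 = 0.8343

0.834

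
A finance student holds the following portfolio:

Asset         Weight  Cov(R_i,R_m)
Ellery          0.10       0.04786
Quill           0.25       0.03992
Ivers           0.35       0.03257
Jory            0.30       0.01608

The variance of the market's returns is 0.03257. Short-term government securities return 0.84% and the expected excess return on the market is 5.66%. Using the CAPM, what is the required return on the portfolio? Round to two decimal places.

β_Ellery = 0.04786 / 0.03257 = 1.4695
β_Quill = 0.03992 / 0.03257 = 1.2257
β_Ivers = 0.03257 / 0.03257 = 1.0000
β_Jory = 0.01608 / 0.03257 = 0.4937
β_P = Σ w_i β_i = 0.10×1.4695 + 0.25×1.2257 + 0.35×1.0000 + 0.30×0.4937 = 0.9515
E(R_P) = R_f + β_P × MRP = 0.84% + 0.9515 × 5.66% = 6.23%

6.23%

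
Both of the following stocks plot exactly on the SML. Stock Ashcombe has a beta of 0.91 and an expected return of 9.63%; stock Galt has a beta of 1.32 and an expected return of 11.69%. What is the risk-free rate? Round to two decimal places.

Both satisfy E(R) = R_f + β·MRP, so the slope of the SML is
MRP = (11.69% − 9.63%) / (1.32 − 0.91) = 2.06% / 0.41 = 5.0244%
R_f = E(R_Ashcombe) − β_Ashcombe·MRP = 9.63% − 0.91 × 5.0244% = 5.0578%

5.06%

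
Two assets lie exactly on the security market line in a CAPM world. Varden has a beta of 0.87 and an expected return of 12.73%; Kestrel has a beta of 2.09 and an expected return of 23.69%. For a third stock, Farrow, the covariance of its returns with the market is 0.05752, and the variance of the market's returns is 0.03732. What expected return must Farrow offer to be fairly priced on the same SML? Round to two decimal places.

MRP = (23.69% − 12.73%) / (2.09 − 0.87) = 8.9836%
R_f = 12.73% − 0.87 × 8.9836% = 4.9143%
β_Farrow = Cov / Var(R_m) = 0.05752 / 0.03732 = 1.5413
E(R_Farrow) = R_f + β × MRP = 4.9143% + 1.5413 × 8.9836% = 18.76%

18.76%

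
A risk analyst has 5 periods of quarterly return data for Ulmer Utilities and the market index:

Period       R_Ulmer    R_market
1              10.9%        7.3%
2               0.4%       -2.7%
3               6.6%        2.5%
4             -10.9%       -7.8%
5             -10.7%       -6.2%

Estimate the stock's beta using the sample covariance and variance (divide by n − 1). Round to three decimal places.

1.541

Mean R_i = (10.9 + 0.4 + 6.6 − 10.9 − 10.7) / 5 = -0.7400%
Mean R_m = (7.3 − 2.7 + 2.5 − 7.8 − 6.2) / 5 = -1.3800%
Σ(R_i − R̄_i)(R_m − R̄_m) = 241.2440  ⇒  Cov = 241.2440 / 4 = 60.3110
Σ(R_m − R̄_m)² = 156.5880  ⇒  Var(R_m) = 156.5880 / 4 = 39.1470
β = Cov / Var(R_m) = 60.3110 / 39.1470 = 1.5406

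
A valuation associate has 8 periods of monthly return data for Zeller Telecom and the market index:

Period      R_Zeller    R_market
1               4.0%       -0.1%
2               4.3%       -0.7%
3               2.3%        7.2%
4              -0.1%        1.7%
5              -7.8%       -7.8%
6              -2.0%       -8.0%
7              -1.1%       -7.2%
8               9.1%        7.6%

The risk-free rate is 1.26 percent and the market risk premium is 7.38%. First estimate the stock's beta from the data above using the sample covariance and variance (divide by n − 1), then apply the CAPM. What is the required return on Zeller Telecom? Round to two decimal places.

5.82%

Mean R_i = (4.0 + 4.3 + 2.3 − 0.1 − 7.8 − 2.0 − 1.1 + 9.1) / 8 = 1.0875%
Mean R_m = (-0.1 − 0.7 + 7.2 + 1.7 − 7.8 − 8.0 − 7.2 + 7.6) / 8 = -0.9125%
Σ(R_i − R̄_i)(R_m − R̄_m) = 174.8388  ⇒  Cov = 174.8388 / 7 = 24.9770
Σ(R_m − R̄_m)² = 283.0088  ⇒  Var(R_m) = 283.0088 / 7 = 40.4298
β = Cov / Var(R_m) = 24.9770 / 40.4298 = 0.6178
E(R) = R_f + β × MRP = 1.26% + 0.6178 × 7.38% = 5.82%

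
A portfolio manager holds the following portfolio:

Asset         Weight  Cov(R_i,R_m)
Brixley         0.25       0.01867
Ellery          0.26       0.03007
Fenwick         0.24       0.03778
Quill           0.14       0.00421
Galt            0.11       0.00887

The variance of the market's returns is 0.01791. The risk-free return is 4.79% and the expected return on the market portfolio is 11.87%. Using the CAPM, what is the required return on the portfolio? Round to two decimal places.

13.93%

β_Brixley = 0.01867 / 0.01791 = 1.0424
β_Ellery = 0.03007 / 0.01791 = 1.6790
β_Fenwick = 0.03778 / 0.01791 = 2.1094
β_Quill = 0.00421 / 0.01791 = 0.2351
β_Galt = 0.00887 / 0.01791 = 0.4953
β_P = Σ w_i β_i = 0.25×1.0424 + 0.26×1.6790 + 0.24×2.1094 + 0.14×0.2351 + 0.11×0.4953 = 1.2908
MRP = 11.87% − 4.79% = 7.08%
E(R_P) = R_f + β_P × MRP = 4.79% + 1.2908 × 7.08% = 13.93%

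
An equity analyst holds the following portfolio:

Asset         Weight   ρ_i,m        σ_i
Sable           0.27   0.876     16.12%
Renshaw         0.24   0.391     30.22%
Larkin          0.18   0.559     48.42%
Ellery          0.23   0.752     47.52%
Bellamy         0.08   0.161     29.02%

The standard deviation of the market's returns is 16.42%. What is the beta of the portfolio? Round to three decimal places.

1.225

β_Sable = 0.876 × 16.12% / 16.42% = 0.8600
β_Renshaw = 0.391 × 30.22% / 16.42% = 0.7196
β_Larkin = 0.559 × 48.42% / 16.42% = 1.6484
β_Ellery = 0.752 × 47.52% / 16.42% = 2.1763
β_Bellamy = 0.161 × 29.02% / 16.42% = 0.2845
β_P = Σ w_i β_i = 0.27×0.8600 + 0.24×0.7196 + 0.18×1.6484 + 0.23×2.1763 + 0.08×0.2845 = 1.2249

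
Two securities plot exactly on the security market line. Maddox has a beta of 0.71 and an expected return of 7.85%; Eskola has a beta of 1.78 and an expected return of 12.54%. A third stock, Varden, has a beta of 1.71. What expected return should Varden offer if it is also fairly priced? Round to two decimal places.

MRP (SML slope) = (12.54% − 7.85%) / (1.78 − 0.71) = 4.69% / 1.07 = 4.3832%
R_f (intercept) = 7.85% − 0.71 × 4.3832% = 4.7379%
E(R_Varden) = R_f + β × MRP = 4.7379% + 1.71 × 4.3832% = 12.23%

12.23%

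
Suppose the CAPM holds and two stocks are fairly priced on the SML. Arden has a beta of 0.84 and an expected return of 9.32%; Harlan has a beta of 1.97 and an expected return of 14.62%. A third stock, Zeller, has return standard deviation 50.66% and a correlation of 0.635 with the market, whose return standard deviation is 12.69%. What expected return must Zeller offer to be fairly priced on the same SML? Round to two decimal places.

17.27%

MRP = (14.62% − 9.32%) / (1.97 − 0.84) = 4.6903%
R_f = 9.32% − 0.84 × 4.6903% = 5.3801%
β_Zeller = ρ·σ_i/σ_m = 0.635 × 50.66 / 12.69 = 2.5350
E(R_Zeller) = R_f + β × MRP = 5.3801% + 2.5350 × 4.6903% = 17.27%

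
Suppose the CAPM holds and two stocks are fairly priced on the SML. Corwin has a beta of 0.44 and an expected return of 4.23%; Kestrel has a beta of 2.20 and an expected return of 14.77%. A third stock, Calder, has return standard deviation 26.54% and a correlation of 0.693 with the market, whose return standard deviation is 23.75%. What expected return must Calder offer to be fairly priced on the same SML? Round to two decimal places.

MRP = (14.77% − 4.23%) / (2.20 − 0.44) = 5.9886%
R_f = 4.23% − 0.44 × 5.9886% = 1.5950%
β_Calder = ρ·σ_i/σ_m = 0.693 × 26.54 / 23.75 = 0.7744
E(R_Calder) = R_f + β × MRP = 1.5950% + 0.7744 × 5.9886% = 6.23%

6.23%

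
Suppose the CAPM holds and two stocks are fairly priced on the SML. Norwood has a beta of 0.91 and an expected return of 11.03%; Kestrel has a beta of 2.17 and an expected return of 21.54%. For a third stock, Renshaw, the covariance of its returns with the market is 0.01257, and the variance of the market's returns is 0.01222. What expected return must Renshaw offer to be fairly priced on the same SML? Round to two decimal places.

MRP = (21.54% − 11.03%) / (2.17 − 0.91) = 8.3413%
R_f = 11.03% − 0.91 × 8.3413% = 3.4394%
β_Renshaw = Cov / Var(R_m) = 0.01257 / 0.01222 = 1.0286
E(R_Renshaw) = R_f + β × MRP = 3.4394% + 1.0286 × 8.3413% = 12.02%

12.02%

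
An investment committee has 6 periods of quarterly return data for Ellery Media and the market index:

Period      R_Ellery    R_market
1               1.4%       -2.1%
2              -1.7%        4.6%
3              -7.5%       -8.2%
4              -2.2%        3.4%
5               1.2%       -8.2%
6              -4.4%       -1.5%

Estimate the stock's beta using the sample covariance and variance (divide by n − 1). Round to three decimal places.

0.091

Mean R_i = (1.4 − 1.7 − 7.5 − 2.2 + 1.2 − 4.4) / 6 = -2.2000%
Mean R_m = (-2.1 + 4.6 − 8.2 + 3.4 − 8.2 − 1.5) / 6 = -2.0000%
Σ(R_i − R̄_i)(R_m − R̄_m) = 13.6200  ⇒  Cov = 13.6200 / 5 = 2.7240
Σ(R_m − R̄_m)² = 149.8600  ⇒  Var(R_m) = 149.8600 / 5 = 29.9720
β = Cov / Var(R_m) = 2.7240 / 29.9720 = 0.0909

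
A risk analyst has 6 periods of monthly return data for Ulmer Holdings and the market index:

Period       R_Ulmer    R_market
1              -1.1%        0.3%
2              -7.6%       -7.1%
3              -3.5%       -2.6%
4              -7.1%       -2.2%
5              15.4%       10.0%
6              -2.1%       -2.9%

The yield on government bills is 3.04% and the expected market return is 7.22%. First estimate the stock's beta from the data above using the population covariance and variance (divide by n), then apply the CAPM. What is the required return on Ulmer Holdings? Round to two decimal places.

Mean R_i = (-1.1 − 7.6 − 3.5 − 7.1 + 15.4 − 2.1) / 6 = -1.0000%
Mean R_m = (0.3 − 7.1 − 2.6 − 2.2 + 10.0 − 2.9) / 6 = -0.7500%
Σ(R_i − R̄_i)(R_m − R̄_m) = 233.9400  ⇒  Cov = 233.9400 / 6 = 38.9900
Σ(R_m − R̄_m)² = 167.1350  ⇒  Var(R_m) = 167.1350 / 6 = 27.8558
β = Cov / Var(R_m) = 38.9900 / 27.8558 = 1.3997
MRP = 7.22% − 3.04% = 4.18%
E(R) = R_f + β × MRP = 3.04% + 1.3997 × 4.18% = 8.89%

8.89%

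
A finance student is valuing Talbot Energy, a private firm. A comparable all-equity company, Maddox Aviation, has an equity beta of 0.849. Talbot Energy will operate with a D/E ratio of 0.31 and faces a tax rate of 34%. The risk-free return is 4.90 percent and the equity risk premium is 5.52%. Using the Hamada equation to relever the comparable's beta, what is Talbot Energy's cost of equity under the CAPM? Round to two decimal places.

β_L = β_U × [1 + (1 − t)(D/E)] = 0.849 × [1 + (1 − 0.34) × 0.31]
    = 0.849 × [1 + 0.66 × 0.31] = 0.849 × 1.2046 = 1.0227
E(R) = R_f + β_L × MRP = 4.90% + 1.0227 × 5.52% = 10.55%

10.55%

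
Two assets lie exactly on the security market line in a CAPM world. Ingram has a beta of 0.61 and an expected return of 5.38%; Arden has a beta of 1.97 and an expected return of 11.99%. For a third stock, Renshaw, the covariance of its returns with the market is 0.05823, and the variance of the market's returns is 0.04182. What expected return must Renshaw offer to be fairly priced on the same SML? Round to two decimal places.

9.18%

MRP = (11.99% − 5.38%) / (1.97 − 0.61) = 4.8603%
R_f = 5.38% − 0.61 × 4.8603% = 2.4152%
β_Renshaw = Cov / Var(R_m) = 0.05823 / 0.04182 = 1.3924
E(R_Renshaw) = R_f + β × MRP = 2.4152% + 1.3924 × 4.8603% = 9.18%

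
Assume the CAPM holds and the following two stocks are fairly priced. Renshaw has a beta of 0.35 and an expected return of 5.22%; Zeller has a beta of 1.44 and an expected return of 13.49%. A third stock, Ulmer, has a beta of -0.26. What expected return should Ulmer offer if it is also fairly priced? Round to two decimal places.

0.59%

MRP (SML slope) = (13.49% − 5.22%) / (1.44 − 0.35) = 8.27% / 1.09 = 7.5872%
R_f (intercept) = 5.22% − 0.35 × 7.5872% = 2.5645%
E(R_Ulmer) = R_f + β × MRP = 2.5645% + -0.26 × 7.5872% = 0.59%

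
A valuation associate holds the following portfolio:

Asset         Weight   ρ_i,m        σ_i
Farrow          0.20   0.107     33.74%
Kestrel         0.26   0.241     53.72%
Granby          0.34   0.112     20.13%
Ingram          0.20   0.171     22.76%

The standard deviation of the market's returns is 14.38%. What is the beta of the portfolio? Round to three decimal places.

β_Farrow = 0.107 × 33.74% / 14.38% = 0.2511
β_Kestrel = 0.241 × 53.72% / 14.38% = 0.9003
β_Granby = 0.112 × 20.13% / 14.38% = 0.1568
β_Ingram = 0.171 × 22.76% / 14.38% = 0.2707
β_P = Σ w_i β_i = 0.20×0.2511 + 0.26×0.9003 + 0.34×0.1568 + 0.20×0.2707 = 0.3918

0.392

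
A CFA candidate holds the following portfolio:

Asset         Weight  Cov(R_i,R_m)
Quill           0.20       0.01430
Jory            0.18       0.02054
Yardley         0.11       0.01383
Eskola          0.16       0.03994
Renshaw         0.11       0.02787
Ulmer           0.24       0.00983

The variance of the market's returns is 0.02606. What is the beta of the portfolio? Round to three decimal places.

0.763

β_Quill = 0.01430 / 0.02606 = 0.5487
β_Jory = 0.02054 / 0.02606 = 0.7882
β_Yardley = 0.01383 / 0.02606 = 0.5307
β_Eskola = 0.03994 / 0.02606 = 1.5326
β_Renshaw = 0.02787 / 0.02606 = 1.0695
β_Ulmer = 0.00983 / 0.02606 = 0.3772
β_P = Σ w_i β_i = 0.20×0.5487 + 0.18×0.7882 + 0.11×0.5307 + 0.16×1.5326 + 0.11×1.0695 + 0.24×0.3772 = 0.7634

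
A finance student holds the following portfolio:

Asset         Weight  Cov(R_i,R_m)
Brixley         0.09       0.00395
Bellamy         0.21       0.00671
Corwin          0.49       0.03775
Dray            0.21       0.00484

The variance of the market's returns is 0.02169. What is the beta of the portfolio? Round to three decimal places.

β_Brixley = 0.00395 / 0.02169 = 0.1821
β_Bellamy = 0.00671 / 0.02169 = 0.3094
β_Corwin = 0.03775 / 0.02169 = 1.7404
β_Dray = 0.00484 / 0.02169 = 0.2231
β_P = Σ w_i β_i = 0.09×0.1821 + 0.21×0.3094 + 0.49×1.7404 + 0.21×0.2231 = 0.9810

0.981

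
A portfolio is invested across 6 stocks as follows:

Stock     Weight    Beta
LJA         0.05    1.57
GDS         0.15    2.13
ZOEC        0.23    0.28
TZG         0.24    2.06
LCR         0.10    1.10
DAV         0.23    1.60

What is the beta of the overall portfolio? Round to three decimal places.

1.435

β_P = Σ w_i β_i = 0.05×1.57 + 0.15×2.13 + 0.23×0.28 + 0.24×2.06 + 0.10×1.10 + 0.23×1.60 = 1.4348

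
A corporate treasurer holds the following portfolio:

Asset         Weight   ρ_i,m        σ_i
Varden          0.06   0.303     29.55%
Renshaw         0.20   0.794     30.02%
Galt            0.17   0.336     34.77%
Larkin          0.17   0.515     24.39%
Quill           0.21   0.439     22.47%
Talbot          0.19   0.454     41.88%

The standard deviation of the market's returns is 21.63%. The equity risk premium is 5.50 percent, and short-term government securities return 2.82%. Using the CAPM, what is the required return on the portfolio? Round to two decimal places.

6.66%

β_Varden = 0.303 × 29.55% / 21.63% = 0.4139
β_Renshaw = 0.794 × 30.02% / 21.63% = 1.1020
β_Galt = 0.336 × 34.77% / 21.63% = 0.5401
β_Larkin = 0.515 × 24.39% / 21.63% = 0.5807
β_Quill = 0.439 × 22.47% / 21.63% = 0.4560
β_Talbot = 0.454 × 41.88% / 21.63% = 0.8790
β_P = Σ w_i β_i = 0.06×0.4139 + 0.20×1.1020 + 0.17×0.5401 + 0.17×0.5807 + 0.21×0.4560 + 0.19×0.8790 = 0.6985
E(R_P) = R_f + β_P × MRP = 2.82% + 0.6985 × 5.50% = 6.66%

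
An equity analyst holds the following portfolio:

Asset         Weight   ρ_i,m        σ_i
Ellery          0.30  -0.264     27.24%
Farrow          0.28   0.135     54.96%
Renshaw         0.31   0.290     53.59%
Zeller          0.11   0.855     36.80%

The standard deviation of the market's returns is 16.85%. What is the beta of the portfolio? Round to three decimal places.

β_Ellery = -0.264 × 27.24% / 16.85% = -0.4268
β_Farrow = 0.135 × 54.96% / 16.85% = 0.4403
β_Renshaw = 0.290 × 53.59% / 16.85% = 0.9223
β_Zeller = 0.855 × 36.80% / 16.85% = 1.8673
β_P = Σ w_i β_i = 0.30×-0.4268 + 0.28×0.4403 + 0.31×0.9223 + 0.11×1.8673 = 0.4866

0.487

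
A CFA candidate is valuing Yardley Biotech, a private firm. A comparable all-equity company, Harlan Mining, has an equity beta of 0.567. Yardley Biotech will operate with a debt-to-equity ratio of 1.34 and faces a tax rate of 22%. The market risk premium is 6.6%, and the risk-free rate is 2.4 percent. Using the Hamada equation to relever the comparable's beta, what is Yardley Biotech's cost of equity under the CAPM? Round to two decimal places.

10.05%

β_L = β_U × [1 + (1 − t)(D/E)] = 0.567 × [1 + (1 − 0.22) × 1.34]
    = 0.567 × [1 + 0.78 × 1.34] = 0.567 × 2.0452 = 1.1596
E(R) = R_f + β_L × MRP = 2.4% + 1.1596 × 6.6% = 10.05%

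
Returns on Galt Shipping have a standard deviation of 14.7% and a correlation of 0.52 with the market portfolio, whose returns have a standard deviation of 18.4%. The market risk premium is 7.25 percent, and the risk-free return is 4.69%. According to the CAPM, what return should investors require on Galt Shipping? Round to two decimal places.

β = ρ × σ_i / σ_m = 0.52 × 14.7% / 18.4% = 0.4154
E(R) = 4.69% + 0.4154 × 7.25% = 7.70%

7.70%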